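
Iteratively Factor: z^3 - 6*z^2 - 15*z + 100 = (z + 4)*(z^2 - 10*z + 25) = (z - 5)*(z + 4)*(z - 5)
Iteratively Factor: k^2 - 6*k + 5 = (k - 5)*(k - 1)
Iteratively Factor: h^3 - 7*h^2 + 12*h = (h)*(h^2 - 7*h + 12) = h*(h - 4)*(h - 3)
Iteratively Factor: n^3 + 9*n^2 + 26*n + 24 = (n + 4)*(n^2 + 5*n + 6) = (n + 2)*(n + 4)*(n + 3)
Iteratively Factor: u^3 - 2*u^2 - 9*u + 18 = (u - 3)*(u^2 + u - 6) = (u - 3)*(u + 3)*(u - 2)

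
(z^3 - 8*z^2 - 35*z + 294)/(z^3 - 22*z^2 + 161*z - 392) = (z + 6)/(z - 8)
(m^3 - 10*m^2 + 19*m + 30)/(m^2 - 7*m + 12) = (m^3 - 10*m^2 + 19*m + 30)/(m^2 - 7*m + 12)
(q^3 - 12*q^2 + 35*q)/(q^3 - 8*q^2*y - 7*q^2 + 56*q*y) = (5 - q)/(-q + 8*y)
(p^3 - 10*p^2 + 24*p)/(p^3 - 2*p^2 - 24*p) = (p - 4)/(p + 4)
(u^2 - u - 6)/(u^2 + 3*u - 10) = (u^2 - u - 6)/(u^2 + 3*u - 10)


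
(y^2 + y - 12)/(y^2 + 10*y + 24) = (y - 3)/(y + 6)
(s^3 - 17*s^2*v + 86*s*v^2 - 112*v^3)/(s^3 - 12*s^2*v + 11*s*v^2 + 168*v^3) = (s - 2*v)/(s + 3*v)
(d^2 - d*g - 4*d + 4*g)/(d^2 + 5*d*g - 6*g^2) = (d - 4)/(d + 6*g)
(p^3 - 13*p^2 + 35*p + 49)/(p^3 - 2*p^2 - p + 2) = (p^2 - 14*p + 49)/(p^2 - 3*p + 2)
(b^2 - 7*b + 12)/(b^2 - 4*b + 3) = (b - 4)/(b - 1)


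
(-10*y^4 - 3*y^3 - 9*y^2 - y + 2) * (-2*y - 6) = 20*y^5 + 66*y^4 + 36*y^3 + 56*y^2 + 2*y - 12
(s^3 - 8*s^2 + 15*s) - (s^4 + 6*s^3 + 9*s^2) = -s^4 - 5*s^3 - 17*s^2 + 15*s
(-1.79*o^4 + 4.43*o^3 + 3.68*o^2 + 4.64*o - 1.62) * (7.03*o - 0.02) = -12.5837*o^5 + 31.1787*o^4 + 25.7818*o^3 + 32.5456*o^2 - 11.4814*o + 0.0324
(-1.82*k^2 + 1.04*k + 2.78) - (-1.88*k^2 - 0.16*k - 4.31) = 0.0599999999999998*k^2 + 1.2*k + 7.09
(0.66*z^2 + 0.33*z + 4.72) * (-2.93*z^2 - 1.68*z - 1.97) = -1.9338*z^4 - 2.0757*z^3 - 15.6842*z^2 - 8.5797*z - 9.2984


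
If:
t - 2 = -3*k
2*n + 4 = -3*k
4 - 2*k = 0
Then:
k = 2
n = -5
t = -4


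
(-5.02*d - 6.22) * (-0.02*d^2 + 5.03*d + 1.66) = 0.1004*d^3 - 25.1262*d^2 - 39.6198*d - 10.3252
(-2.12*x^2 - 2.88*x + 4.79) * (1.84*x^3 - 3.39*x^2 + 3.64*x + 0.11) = -3.9008*x^5 + 1.8876*x^4 + 10.86*x^3 - 26.9545*x^2 + 17.1188*x + 0.5269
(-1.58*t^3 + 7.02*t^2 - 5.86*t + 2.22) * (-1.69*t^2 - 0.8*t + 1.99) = 2.6702*t^5 - 10.5998*t^4 + 1.1432*t^3 + 14.906*t^2 - 13.4374*t + 4.4178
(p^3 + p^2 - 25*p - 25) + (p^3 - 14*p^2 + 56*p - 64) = 2*p^3 - 13*p^2 + 31*p - 89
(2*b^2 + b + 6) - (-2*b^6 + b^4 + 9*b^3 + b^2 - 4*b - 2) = 2*b^6 - b^4 - 9*b^3 + b^2 + 5*b + 8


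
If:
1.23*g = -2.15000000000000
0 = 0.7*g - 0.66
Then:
No Solution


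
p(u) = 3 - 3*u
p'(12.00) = -3.00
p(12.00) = -33.00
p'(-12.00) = -3.00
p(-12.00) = 39.00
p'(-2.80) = -3.00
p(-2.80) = 11.40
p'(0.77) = -3.00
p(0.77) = 0.69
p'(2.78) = -3.00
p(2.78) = -5.34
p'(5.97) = -3.00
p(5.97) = -14.91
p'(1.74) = -3.00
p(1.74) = -2.22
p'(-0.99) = -3.00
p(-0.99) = 5.97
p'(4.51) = -3.00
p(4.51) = -10.53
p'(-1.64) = -3.00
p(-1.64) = 7.92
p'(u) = -3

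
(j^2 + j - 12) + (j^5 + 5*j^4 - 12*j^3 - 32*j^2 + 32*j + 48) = j^5 + 5*j^4 - 12*j^3 - 31*j^2 + 33*j + 36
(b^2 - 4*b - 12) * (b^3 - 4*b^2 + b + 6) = b^5 - 8*b^4 + 5*b^3 + 50*b^2 - 36*b - 72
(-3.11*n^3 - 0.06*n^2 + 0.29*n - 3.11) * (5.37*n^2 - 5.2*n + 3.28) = -16.7007*n^5 + 15.8498*n^4 - 8.3315*n^3 - 18.4055*n^2 + 17.1232*n - 10.2008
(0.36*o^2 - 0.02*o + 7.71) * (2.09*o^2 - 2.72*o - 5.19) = 0.7524*o^4 - 1.021*o^3 + 14.2999*o^2 - 20.8674*o - 40.0149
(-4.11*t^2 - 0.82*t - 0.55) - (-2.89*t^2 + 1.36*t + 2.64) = -1.22*t^2 - 2.18*t - 3.19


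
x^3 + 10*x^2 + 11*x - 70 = (x - 2)*(x + 5)*(x + 7)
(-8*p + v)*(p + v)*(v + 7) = -8*p^2*v - 56*p^2 - 7*p*v^2 - 49*p*v + v^3 + 7*v^2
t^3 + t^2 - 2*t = t*(t - 1)*(t + 2)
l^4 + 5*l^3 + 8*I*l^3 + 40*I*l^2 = l^2*(l + 5)*(l + 8*I)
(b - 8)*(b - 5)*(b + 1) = b^3 - 12*b^2 + 27*b + 40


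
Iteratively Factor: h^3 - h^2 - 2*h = (h)*(h^2 - h - 2) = h*(h + 1)*(h - 2)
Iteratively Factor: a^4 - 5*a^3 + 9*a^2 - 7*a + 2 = (a - 1)*(a^3 - 4*a^2 + 5*a - 2) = (a - 1)^2*(a^2 - 3*a + 2) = (a - 1)^3*(a - 2)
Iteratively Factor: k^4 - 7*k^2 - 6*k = (k - 3)*(k^3 + 3*k^2 + 2*k) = (k - 3)*(k + 2)*(k^2 + k) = k*(k - 3)*(k + 2)*(k + 1)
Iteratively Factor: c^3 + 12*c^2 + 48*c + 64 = (c + 4)*(c^2 + 8*c + 16) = (c + 4)^2*(c + 4)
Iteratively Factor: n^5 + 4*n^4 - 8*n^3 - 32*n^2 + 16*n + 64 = (n + 2)*(n^4 + 2*n^3 - 12*n^2 - 8*n + 32) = (n - 2)*(n + 2)*(n^3 + 4*n^2 - 4*n - 16) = (n - 2)^2*(n + 2)*(n^2 + 6*n + 8) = (n - 2)^2*(n + 2)*(n + 4)*(n + 2)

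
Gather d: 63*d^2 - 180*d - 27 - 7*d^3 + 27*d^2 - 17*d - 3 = -7*d^3 + 90*d^2 - 197*d - 30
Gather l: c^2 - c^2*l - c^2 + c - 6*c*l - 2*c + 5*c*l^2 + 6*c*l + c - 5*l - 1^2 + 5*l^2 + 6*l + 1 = l^2*(5*c + 5) + l*(1 - c^2)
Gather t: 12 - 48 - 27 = -63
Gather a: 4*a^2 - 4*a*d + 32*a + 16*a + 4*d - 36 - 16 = 4*a^2 + a*(48 - 4*d) + 4*d - 52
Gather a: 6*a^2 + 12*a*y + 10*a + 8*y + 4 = 6*a^2 + a*(12*y + 10) + 8*y + 4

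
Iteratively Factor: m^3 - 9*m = (m)*(m^2 - 9) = m*(m - 3)*(m + 3)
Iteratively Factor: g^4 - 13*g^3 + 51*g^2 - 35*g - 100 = (g - 5)*(g^3 - 8*g^2 + 11*g + 20) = (g - 5)*(g + 1)*(g^2 - 9*g + 20) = (g - 5)^2*(g + 1)*(g - 4)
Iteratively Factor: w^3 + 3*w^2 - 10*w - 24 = (w + 4)*(w^2 - w - 6) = (w + 2)*(w + 4)*(w - 3)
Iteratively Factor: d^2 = (d)*(d)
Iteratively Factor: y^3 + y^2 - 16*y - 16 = (y + 4)*(y^2 - 3*y - 4) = (y - 4)*(y + 4)*(y + 1)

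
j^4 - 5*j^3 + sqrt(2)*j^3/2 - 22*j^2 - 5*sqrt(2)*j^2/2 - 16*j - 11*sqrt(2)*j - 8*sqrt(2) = (j - 8)*(j + 1)*(j + 2)*(j + sqrt(2)/2)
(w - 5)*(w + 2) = w^2 - 3*w - 10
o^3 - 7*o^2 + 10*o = o*(o - 5)*(o - 2)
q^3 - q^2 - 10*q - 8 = (q - 4)*(q + 1)*(q + 2)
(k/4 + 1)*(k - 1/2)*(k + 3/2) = k^3/4 + 5*k^2/4 + 13*k/16 - 3/4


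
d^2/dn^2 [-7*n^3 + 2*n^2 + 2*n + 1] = 4 - 42*n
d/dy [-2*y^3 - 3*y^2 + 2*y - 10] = -6*y^2 - 6*y + 2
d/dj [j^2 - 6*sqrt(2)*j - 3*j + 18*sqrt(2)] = 2*j - 6*sqrt(2) - 3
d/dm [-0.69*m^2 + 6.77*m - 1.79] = 6.77 - 1.38*m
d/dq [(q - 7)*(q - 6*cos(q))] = q + (q - 7)*(6*sin(q) + 1) - 6*cos(q)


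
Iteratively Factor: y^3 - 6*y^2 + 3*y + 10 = (y - 2)*(y^2 - 4*y - 5) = (y - 2)*(y + 1)*(y - 5)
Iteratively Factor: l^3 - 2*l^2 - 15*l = (l - 5)*(l^2 + 3*l) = l*(l - 5)*(l + 3)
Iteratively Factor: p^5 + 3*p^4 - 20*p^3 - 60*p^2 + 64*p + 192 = (p + 3)*(p^4 - 20*p^2 + 64) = (p - 2)*(p + 3)*(p^3 + 2*p^2 - 16*p - 32) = (p - 4)*(p - 2)*(p + 3)*(p^2 + 6*p + 8) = (p - 4)*(p - 2)*(p + 2)*(p + 3)*(p + 4)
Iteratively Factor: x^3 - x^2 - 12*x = (x + 3)*(x^2 - 4*x) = (x - 4)*(x + 3)*(x)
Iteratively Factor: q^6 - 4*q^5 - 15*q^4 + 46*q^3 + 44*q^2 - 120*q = (q - 2)*(q^5 - 2*q^4 - 19*q^3 + 8*q^2 + 60*q) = (q - 2)*(q + 2)*(q^4 - 4*q^3 - 11*q^2 + 30*q) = (q - 5)*(q - 2)*(q + 2)*(q^3 + q^2 - 6*q) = q*(q - 5)*(q - 2)*(q + 2)*(q^2 + q - 6) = q*(q - 5)*(q - 2)^2*(q + 2)*(q + 3)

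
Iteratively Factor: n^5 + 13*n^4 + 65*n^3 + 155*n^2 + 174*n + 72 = (n + 1)*(n^4 + 12*n^3 + 53*n^2 + 102*n + 72) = (n + 1)*(n + 4)*(n^3 + 8*n^2 + 21*n + 18) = (n + 1)*(n + 2)*(n + 4)*(n^2 + 6*n + 9) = (n + 1)*(n + 2)*(n + 3)*(n + 4)*(n + 3)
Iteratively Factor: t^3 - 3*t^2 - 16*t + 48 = (t - 4)*(t^2 + t - 12) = (t - 4)*(t - 3)*(t + 4)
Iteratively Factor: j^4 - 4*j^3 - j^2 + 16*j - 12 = (j - 1)*(j^3 - 3*j^2 - 4*j + 12) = (j - 3)*(j - 1)*(j^2 - 4) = (j - 3)*(j - 1)*(j + 2)*(j - 2)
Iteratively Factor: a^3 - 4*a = (a + 2)*(a^2 - 2*a) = (a - 2)*(a + 2)*(a)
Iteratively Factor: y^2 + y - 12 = (y - 3)*(y + 4)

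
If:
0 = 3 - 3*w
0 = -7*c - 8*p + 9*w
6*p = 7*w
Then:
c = -1/21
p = 7/6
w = 1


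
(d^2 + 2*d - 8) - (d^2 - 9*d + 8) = 11*d - 16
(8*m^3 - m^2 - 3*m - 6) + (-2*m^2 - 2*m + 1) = 8*m^3 - 3*m^2 - 5*m - 5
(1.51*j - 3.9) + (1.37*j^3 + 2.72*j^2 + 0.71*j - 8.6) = 1.37*j^3 + 2.72*j^2 + 2.22*j - 12.5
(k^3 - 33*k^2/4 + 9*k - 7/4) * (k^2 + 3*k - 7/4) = k^5 - 21*k^4/4 - 35*k^3/2 + 635*k^2/16 - 21*k + 49/16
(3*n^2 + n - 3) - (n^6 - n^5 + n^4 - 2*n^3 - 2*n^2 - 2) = -n^6 + n^5 - n^4 + 2*n^3 + 5*n^2 + n - 1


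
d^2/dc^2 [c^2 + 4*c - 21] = 2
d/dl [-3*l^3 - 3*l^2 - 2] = 3*l*(-3*l - 2)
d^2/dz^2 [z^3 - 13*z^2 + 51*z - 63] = 6*z - 26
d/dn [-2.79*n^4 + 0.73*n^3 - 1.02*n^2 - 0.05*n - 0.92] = -11.16*n^3 + 2.19*n^2 - 2.04*n - 0.05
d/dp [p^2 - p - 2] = 2*p - 1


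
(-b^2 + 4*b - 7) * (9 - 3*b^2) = 3*b^4 - 12*b^3 + 12*b^2 + 36*b - 63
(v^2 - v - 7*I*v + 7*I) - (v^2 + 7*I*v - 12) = -v - 14*I*v + 12 + 7*I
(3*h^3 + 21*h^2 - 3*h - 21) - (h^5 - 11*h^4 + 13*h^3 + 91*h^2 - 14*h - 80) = -h^5 + 11*h^4 - 10*h^3 - 70*h^2 + 11*h + 59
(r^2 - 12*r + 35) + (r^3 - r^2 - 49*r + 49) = r^3 - 61*r + 84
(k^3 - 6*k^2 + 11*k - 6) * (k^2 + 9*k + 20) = k^5 + 3*k^4 - 23*k^3 - 27*k^2 + 166*k - 120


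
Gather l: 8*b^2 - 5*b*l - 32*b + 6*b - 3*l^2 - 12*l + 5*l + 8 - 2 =8*b^2 - 26*b - 3*l^2 + l*(-5*b - 7) + 6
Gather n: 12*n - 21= 12*n - 21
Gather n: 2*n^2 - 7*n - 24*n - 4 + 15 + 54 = 2*n^2 - 31*n + 65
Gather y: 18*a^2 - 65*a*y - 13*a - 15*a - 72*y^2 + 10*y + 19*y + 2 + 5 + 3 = 18*a^2 - 28*a - 72*y^2 + y*(29 - 65*a) + 10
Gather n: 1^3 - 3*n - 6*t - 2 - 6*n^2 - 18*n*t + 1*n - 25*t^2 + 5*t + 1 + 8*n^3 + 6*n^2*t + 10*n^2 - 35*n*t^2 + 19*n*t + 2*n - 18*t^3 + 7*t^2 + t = 8*n^3 + n^2*(6*t + 4) + n*(-35*t^2 + t) - 18*t^3 - 18*t^2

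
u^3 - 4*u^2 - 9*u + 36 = (u - 4)*(u - 3)*(u + 3)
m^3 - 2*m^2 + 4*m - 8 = (m - 2)*(m - 2*I)*(m + 2*I)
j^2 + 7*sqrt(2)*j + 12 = (j + sqrt(2))*(j + 6*sqrt(2))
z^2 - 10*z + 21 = (z - 7)*(z - 3)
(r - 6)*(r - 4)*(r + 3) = r^3 - 7*r^2 - 6*r + 72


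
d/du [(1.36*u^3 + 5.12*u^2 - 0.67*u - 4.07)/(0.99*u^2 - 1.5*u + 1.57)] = (1.3464*u^4 - 4.08*u^3 - 0.6111*u^2 + 24.1354*u - 7.1569)/(0.9801*u^4 - 2.97*u^3 + 5.3586*u^2 - 4.71*u + 2.4649)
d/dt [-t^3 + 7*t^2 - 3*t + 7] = -3*t^2 + 14*t - 3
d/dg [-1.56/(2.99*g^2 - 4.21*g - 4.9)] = (9.3288*g - 6.5676)/(-2.99*g^2 + 4.21*g + 4.9)^2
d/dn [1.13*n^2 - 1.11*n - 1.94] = 2.26*n - 1.11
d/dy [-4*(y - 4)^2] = 32 - 8*y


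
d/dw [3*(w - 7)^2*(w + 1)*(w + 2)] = 12*w^3 - 99*w^2 + 54*w + 357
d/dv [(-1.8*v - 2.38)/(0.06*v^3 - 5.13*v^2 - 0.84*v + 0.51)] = (0.216*v^3 - 8.8056*v^2 - 24.4188*v - 2.9172)/(0.0036*v^6 - 0.6156*v^5 + 26.2161*v^4 + 8.6796*v^3 - 4.527*v^2 - 0.8568*v + 0.2601)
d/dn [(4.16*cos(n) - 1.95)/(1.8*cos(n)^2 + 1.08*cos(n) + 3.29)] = (7.488*cos(n)^2 - 7.02*cos(n) - 15.7924)*sin(n)/(3.24*cos(n)^4 + 3.888*cos(n)^3 + 13.0104*cos(n)^2 + 7.1064*cos(n) + 10.8241)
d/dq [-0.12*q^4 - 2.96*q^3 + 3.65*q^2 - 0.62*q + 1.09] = -0.48*q^3 - 8.88*q^2 + 7.3*q - 0.62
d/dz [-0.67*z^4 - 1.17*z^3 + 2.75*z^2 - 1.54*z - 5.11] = -2.68*z^3 - 3.51*z^2 + 5.5*z - 1.54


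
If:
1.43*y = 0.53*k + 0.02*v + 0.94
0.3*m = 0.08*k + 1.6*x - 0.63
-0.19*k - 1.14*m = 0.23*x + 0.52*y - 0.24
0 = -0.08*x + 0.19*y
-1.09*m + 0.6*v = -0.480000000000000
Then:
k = -1.20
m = 0.22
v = -0.41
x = 0.49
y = 0.21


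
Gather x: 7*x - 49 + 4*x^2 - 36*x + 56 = 4*x^2 - 29*x + 7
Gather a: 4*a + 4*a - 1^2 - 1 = 8*a - 2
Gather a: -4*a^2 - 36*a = -4*a^2 - 36*a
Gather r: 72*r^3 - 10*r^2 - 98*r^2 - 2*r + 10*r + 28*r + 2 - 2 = 72*r^3 - 108*r^2 + 36*r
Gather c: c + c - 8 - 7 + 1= 2*c - 14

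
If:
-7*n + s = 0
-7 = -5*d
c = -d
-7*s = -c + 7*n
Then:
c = -7/5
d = 7/5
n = -1/40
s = -7/40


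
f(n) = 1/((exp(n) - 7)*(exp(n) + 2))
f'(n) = -exp(n)/((exp(n) - 7)*(exp(n) + 2)^2) - exp(n)/((exp(n) - 7)^2*(exp(n) + 2))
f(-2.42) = -0.07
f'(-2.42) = 0.00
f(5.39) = 0.00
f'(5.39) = -0.00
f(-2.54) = -0.07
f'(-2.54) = 0.00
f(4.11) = 0.00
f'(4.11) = -0.00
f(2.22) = 0.04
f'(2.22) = -0.20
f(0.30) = -0.05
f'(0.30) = 0.01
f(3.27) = 0.00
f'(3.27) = -0.00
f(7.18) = 0.00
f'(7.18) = -0.00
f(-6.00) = -0.07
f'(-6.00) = 0.00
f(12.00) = 0.00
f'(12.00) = 0.00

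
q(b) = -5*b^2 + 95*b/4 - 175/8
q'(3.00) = -6.25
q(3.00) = 4.38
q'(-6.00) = 83.75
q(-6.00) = -344.38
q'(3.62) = -12.45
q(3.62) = -1.42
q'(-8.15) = 105.25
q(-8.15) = -547.55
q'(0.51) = 18.65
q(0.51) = -11.06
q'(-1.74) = 41.15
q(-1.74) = -78.34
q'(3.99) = -16.15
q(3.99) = -6.71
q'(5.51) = -31.35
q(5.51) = -42.81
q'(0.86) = 15.15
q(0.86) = -5.15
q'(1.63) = 7.45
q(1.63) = 3.55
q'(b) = 95/4 - 10*b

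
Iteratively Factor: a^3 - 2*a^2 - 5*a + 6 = (a - 3)*(a^2 + a - 2) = (a - 3)*(a - 1)*(a + 2)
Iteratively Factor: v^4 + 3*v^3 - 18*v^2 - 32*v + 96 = (v + 4)*(v^3 - v^2 - 14*v + 24) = (v - 3)*(v + 4)*(v^2 + 2*v - 8) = (v - 3)*(v + 4)^2*(v - 2)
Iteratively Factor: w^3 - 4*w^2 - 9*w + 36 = (w - 3)*(w^2 - w - 12) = (w - 4)*(w - 3)*(w + 3)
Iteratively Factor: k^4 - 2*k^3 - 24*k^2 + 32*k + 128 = (k + 4)*(k^3 - 6*k^2 + 32) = (k + 2)*(k + 4)*(k^2 - 8*k + 16) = (k - 4)*(k + 2)*(k + 4)*(k - 4)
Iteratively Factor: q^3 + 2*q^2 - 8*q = (q - 2)*(q^2 + 4*q) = q*(q - 2)*(q + 4)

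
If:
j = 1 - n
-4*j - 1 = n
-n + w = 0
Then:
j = -2/3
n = 5/3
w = 5/3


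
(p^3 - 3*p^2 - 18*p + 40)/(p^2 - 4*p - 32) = (p^2 - 7*p + 10)/(p - 8)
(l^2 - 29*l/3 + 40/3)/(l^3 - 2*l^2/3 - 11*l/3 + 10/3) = (l - 8)/(l^2 + l - 2)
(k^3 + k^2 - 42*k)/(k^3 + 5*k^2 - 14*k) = (k - 6)/(k - 2)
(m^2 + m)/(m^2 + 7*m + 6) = m/(m + 6)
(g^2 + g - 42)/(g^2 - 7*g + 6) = (g + 7)/(g - 1)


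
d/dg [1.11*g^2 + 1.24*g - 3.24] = 2.22*g + 1.24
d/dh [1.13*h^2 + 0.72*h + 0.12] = 2.26*h + 0.72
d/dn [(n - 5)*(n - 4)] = 2*n - 9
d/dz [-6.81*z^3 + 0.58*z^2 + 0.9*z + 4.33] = -20.43*z^2 + 1.16*z + 0.9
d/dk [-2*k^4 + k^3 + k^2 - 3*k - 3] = -8*k^3 + 3*k^2 + 2*k - 3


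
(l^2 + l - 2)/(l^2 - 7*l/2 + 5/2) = 2*(l + 2)/(2*l - 5)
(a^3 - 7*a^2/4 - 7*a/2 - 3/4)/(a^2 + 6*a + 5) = (4*a^2 - 11*a - 3)/(4*(a + 5))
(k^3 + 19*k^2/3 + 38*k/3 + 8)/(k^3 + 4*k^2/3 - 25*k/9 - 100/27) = 9*(k^2 + 5*k + 6)/(9*k^2 - 25)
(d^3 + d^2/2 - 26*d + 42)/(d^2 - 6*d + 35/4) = 2*(d^2 + 4*d - 12)/(2*d - 5)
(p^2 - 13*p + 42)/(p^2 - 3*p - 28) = (p - 6)/(p + 4)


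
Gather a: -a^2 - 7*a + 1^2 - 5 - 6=-a^2 - 7*a - 10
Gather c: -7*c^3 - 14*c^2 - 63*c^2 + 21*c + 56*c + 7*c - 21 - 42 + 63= -7*c^3 - 77*c^2 + 84*c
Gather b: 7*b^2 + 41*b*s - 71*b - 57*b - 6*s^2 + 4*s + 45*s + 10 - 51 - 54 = 7*b^2 + b*(41*s - 128) - 6*s^2 + 49*s - 95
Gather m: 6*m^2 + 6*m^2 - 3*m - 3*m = 12*m^2 - 6*m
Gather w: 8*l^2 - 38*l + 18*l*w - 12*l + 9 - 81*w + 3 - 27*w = 8*l^2 - 50*l + w*(18*l - 108) + 12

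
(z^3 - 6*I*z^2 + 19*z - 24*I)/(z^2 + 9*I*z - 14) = (z^3 - 6*I*z^2 + 19*z - 24*I)/(z^2 + 9*I*z - 14)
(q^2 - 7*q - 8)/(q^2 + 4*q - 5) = (q^2 - 7*q - 8)/(q^2 + 4*q - 5)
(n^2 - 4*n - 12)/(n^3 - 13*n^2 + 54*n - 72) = (n + 2)/(n^2 - 7*n + 12)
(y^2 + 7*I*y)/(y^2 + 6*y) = (y + 7*I)/(y + 6)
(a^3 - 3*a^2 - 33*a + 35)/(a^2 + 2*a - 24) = (a^3 - 3*a^2 - 33*a + 35)/(a^2 + 2*a - 24)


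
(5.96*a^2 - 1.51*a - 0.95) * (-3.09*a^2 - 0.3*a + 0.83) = -18.4164*a^4 + 2.8779*a^3 + 8.3353*a^2 - 0.9683*a - 0.7885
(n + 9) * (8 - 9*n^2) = -9*n^3 - 81*n^2 + 8*n + 72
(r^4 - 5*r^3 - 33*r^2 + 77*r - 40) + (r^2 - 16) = r^4 - 5*r^3 - 32*r^2 + 77*r - 56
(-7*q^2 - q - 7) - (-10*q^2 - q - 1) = 3*q^2 - 6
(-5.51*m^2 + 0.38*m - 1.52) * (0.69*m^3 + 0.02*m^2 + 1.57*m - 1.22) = -3.8019*m^5 + 0.152*m^4 - 9.6919*m^3 + 7.2884*m^2 - 2.85*m + 1.8544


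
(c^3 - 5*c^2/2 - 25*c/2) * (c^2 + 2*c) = c^5 - c^4/2 - 35*c^3/2 - 25*c^2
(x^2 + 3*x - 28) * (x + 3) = x^3 + 6*x^2 - 19*x - 84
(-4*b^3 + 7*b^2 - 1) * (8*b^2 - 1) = -32*b^5 + 56*b^4 + 4*b^3 - 15*b^2 + 1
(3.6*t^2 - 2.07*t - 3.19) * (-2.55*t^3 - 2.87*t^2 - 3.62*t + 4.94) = -9.18*t^5 - 5.0535*t^4 + 1.0434*t^3 + 34.4327*t^2 + 1.322*t - 15.7586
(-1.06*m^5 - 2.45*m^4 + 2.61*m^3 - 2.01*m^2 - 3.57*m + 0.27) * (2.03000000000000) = -2.1518*m^5 - 4.9735*m^4 + 5.2983*m^3 - 4.0803*m^2 - 7.2471*m + 0.5481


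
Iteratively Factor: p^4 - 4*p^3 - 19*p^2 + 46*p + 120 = (p - 5)*(p^3 + p^2 - 14*p - 24) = (p - 5)*(p - 4)*(p^2 + 5*p + 6) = (p - 5)*(p - 4)*(p + 3)*(p + 2)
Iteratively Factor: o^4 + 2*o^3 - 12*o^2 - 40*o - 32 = (o - 4)*(o^3 + 6*o^2 + 12*o + 8) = (o - 4)*(o + 2)*(o^2 + 4*o + 4) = (o - 4)*(o + 2)^2*(o + 2)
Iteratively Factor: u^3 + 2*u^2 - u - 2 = (u + 1)*(u^2 + u - 2) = (u + 1)*(u + 2)*(u - 1)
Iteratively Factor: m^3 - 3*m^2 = (m)*(m^2 - 3*m) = m^2*(m - 3)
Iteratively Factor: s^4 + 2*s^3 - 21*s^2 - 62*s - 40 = (s + 4)*(s^3 - 2*s^2 - 13*s - 10) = (s - 5)*(s + 4)*(s^2 + 3*s + 2) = (s - 5)*(s + 2)*(s + 4)*(s + 1)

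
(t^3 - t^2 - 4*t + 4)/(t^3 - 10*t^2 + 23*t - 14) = (t + 2)/(t - 7)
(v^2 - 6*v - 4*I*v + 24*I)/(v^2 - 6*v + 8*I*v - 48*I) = (v - 4*I)/(v + 8*I)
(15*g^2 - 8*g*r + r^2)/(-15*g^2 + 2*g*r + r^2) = (-5*g + r)/(5*g + r)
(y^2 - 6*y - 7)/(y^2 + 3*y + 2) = (y - 7)/(y + 2)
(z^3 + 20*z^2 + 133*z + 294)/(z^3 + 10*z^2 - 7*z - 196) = (z + 6)/(z - 4)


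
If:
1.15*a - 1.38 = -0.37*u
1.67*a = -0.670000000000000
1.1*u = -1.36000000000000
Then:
No Solution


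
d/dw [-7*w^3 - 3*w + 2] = -21*w^2 - 3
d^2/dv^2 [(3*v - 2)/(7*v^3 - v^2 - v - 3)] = 2*(-(3*v - 2)*(-21*v^2 + 2*v + 1)^2 + (-63*v^2 + 6*v - (3*v - 2)*(21*v - 1) + 3)*(-7*v^3 + v^2 + v + 3))/(-7*v^3 + v^2 + v + 3)^3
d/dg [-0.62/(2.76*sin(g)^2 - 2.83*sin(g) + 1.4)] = (3.4224*sin(g) - 1.7546)*cos(g)/(2.76*sin(g)^2 - 2.83*sin(g) + 1.4)^2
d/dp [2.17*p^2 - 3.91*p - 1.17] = 4.34*p - 3.91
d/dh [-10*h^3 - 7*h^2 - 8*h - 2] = -30*h^2 - 14*h - 8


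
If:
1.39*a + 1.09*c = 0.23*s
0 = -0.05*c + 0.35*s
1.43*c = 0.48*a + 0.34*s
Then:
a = 0.00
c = 0.00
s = 0.00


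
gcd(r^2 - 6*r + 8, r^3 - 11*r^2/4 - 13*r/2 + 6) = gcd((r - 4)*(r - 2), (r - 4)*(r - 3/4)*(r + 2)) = r - 4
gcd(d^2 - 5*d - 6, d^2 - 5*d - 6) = d^2 - 5*d - 6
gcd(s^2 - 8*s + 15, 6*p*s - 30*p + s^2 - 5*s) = s - 5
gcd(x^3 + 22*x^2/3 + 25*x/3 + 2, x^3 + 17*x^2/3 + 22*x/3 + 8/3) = x + 1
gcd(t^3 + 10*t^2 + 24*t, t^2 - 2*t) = t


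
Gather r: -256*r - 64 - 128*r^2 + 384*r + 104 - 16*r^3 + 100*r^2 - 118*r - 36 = -16*r^3 - 28*r^2 + 10*r + 4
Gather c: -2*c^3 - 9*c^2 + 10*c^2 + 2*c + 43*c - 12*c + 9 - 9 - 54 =-2*c^3 + c^2 + 33*c - 54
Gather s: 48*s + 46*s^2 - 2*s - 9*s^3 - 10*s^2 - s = -9*s^3 + 36*s^2 + 45*s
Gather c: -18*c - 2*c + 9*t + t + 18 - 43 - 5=-20*c + 10*t - 30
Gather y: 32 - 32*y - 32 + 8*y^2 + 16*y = 8*y^2 - 16*y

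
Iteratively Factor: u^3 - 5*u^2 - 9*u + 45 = (u - 3)*(u^2 - 2*u - 15) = (u - 5)*(u - 3)*(u + 3)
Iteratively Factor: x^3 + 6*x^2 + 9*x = (x)*(x^2 + 6*x + 9) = x*(x + 3)*(x + 3)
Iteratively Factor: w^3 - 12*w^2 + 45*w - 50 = (w - 5)*(w^2 - 7*w + 10) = (w - 5)*(w - 2)*(w - 5)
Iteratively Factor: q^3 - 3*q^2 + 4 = (q + 1)*(q^2 - 4*q + 4) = (q - 2)*(q + 1)*(q - 2)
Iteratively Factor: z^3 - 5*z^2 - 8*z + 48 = (z + 3)*(z^2 - 8*z + 16) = (z - 4)*(z + 3)*(z - 4)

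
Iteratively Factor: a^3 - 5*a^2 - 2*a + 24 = (a + 2)*(a^2 - 7*a + 12) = (a - 3)*(a + 2)*(a - 4)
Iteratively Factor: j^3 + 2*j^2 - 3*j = (j + 3)*(j^2 - j) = (j - 1)*(j + 3)*(j)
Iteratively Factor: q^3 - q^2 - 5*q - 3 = (q + 1)*(q^2 - 2*q - 3) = (q + 1)^2*(q - 3)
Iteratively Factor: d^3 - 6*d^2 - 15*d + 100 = (d - 5)*(d^2 - d - 20) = (d - 5)*(d + 4)*(d - 5)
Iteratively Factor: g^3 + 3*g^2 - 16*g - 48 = (g + 3)*(g^2 - 16) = (g + 3)*(g + 4)*(g - 4)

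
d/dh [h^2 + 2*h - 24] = 2*h + 2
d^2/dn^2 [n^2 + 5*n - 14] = 2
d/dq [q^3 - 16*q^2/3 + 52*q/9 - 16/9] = 3*q^2 - 32*q/3 + 52/9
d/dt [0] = 0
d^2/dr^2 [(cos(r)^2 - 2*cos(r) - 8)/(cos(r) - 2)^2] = 2*(85*cos(r)/4 + 8*cos(2*r) - cos(3*r)/4 - 20)/(cos(r) - 2)^4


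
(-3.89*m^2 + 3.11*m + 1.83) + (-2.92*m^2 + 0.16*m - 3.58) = -6.81*m^2 + 3.27*m - 1.75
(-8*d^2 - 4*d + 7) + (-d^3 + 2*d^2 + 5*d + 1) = -d^3 - 6*d^2 + d + 8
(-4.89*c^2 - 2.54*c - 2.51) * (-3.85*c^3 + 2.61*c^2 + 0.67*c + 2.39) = 18.8265*c^5 - 2.9839*c^4 - 0.2422*c^3 - 19.94*c^2 - 7.7523*c - 5.9989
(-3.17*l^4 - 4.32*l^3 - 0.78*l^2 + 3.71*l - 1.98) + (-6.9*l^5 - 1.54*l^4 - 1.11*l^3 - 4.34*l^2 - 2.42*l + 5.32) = -6.9*l^5 - 4.71*l^4 - 5.43*l^3 - 5.12*l^2 + 1.29*l + 3.34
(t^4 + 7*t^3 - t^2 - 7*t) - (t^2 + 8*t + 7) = t^4 + 7*t^3 - 2*t^2 - 15*t - 7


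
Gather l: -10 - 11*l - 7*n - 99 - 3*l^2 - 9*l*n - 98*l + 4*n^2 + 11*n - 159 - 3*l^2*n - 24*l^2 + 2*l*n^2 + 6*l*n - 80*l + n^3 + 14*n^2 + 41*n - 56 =l^2*(-3*n - 27) + l*(2*n^2 - 3*n - 189) + n^3 + 18*n^2 + 45*n - 324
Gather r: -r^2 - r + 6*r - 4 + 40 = -r^2 + 5*r + 36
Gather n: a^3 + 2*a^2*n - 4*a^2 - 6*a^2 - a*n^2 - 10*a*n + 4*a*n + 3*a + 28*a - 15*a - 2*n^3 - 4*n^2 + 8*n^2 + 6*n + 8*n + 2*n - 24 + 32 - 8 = a^3 - 10*a^2 + 16*a - 2*n^3 + n^2*(4 - a) + n*(2*a^2 - 6*a + 16)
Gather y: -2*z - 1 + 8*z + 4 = 6*z + 3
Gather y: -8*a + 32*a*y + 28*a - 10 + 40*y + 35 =20*a + y*(32*a + 40) + 25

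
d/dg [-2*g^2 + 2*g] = 2 - 4*g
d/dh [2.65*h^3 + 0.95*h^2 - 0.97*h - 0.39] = 7.95*h^2 + 1.9*h - 0.97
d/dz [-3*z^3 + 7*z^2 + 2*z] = -9*z^2 + 14*z + 2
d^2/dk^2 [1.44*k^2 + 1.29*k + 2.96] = 2.88000000000000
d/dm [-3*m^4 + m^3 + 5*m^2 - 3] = m*(-12*m^2 + 3*m + 10)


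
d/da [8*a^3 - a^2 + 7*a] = 24*a^2 - 2*a + 7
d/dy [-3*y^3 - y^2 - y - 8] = -9*y^2 - 2*y - 1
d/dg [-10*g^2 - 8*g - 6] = -20*g - 8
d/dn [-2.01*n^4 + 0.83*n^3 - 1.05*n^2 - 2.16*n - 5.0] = -8.04*n^3 + 2.49*n^2 - 2.1*n - 2.16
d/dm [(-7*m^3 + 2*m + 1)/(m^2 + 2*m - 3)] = (-7*m^4 - 28*m^3 + 61*m^2 - 2*m - 8)/(m^4 + 4*m^3 - 2*m^2 - 12*m + 9)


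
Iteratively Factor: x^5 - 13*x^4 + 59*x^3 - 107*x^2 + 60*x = (x - 1)*(x^4 - 12*x^3 + 47*x^2 - 60*x) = (x - 3)*(x - 1)*(x^3 - 9*x^2 + 20*x) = (x - 5)*(x - 3)*(x - 1)*(x^2 - 4*x) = x*(x - 5)*(x - 3)*(x - 1)*(x - 4)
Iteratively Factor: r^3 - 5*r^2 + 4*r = (r - 4)*(r^2 - r) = (r - 4)*(r - 1)*(r)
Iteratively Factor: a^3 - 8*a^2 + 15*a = (a)*(a^2 - 8*a + 15) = a*(a - 5)*(a - 3)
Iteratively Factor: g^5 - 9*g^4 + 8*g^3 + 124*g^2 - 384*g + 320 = (g - 2)*(g^4 - 7*g^3 - 6*g^2 + 112*g - 160) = (g - 2)*(g + 4)*(g^3 - 11*g^2 + 38*g - 40) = (g - 4)*(g - 2)*(g + 4)*(g^2 - 7*g + 10) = (g - 5)*(g - 4)*(g - 2)*(g + 4)*(g - 2)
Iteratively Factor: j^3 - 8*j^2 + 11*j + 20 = (j - 5)*(j^2 - 3*j - 4) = (j - 5)*(j + 1)*(j - 4)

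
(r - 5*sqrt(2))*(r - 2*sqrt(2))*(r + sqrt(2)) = r^3 - 6*sqrt(2)*r^2 + 6*r + 20*sqrt(2)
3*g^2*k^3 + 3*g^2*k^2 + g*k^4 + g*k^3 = k^2*(3*g + k)*(g*k + g)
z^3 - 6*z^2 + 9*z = z*(z - 3)^2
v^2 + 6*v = v*(v + 6)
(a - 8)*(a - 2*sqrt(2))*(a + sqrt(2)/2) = a^3 - 8*a^2 - 3*sqrt(2)*a^2/2 - 2*a + 12*sqrt(2)*a + 16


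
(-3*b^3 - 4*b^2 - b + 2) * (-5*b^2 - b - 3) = 15*b^5 + 23*b^4 + 18*b^3 + 3*b^2 + b - 6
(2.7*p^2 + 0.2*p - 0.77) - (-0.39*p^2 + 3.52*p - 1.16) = 3.09*p^2 - 3.32*p + 0.39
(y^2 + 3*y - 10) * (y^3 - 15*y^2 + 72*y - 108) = y^5 - 12*y^4 + 17*y^3 + 258*y^2 - 1044*y + 1080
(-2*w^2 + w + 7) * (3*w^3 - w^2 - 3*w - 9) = -6*w^5 + 5*w^4 + 26*w^3 + 8*w^2 - 30*w - 63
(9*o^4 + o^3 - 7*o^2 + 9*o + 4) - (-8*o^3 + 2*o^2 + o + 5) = 9*o^4 + 9*o^3 - 9*o^2 + 8*o - 1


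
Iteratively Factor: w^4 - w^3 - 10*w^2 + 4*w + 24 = (w - 3)*(w^3 + 2*w^2 - 4*w - 8) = (w - 3)*(w + 2)*(w^2 - 4) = (w - 3)*(w - 2)*(w + 2)*(w + 2)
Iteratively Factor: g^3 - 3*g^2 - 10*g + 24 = (g + 3)*(g^2 - 6*g + 8) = (g - 4)*(g + 3)*(g - 2)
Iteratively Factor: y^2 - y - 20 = (y - 5)*(y + 4)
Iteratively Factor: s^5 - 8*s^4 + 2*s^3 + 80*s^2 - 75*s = (s - 5)*(s^4 - 3*s^3 - 13*s^2 + 15*s) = (s - 5)*(s + 3)*(s^3 - 6*s^2 + 5*s) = (s - 5)^2*(s + 3)*(s^2 - s) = s*(s - 5)^2*(s + 3)*(s - 1)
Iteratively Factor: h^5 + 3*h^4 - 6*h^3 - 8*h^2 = (h)*(h^4 + 3*h^3 - 6*h^2 - 8*h) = h*(h + 1)*(h^3 + 2*h^2 - 8*h) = h^2*(h + 1)*(h^2 + 2*h - 8) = h^2*(h - 2)*(h + 1)*(h + 4)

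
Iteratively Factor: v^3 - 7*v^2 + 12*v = (v)*(v^2 - 7*v + 12) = v*(v - 4)*(v - 3)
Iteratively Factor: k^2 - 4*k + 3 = (k - 1)*(k - 3)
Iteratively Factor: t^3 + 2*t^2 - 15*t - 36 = (t + 3)*(t^2 - t - 12) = (t + 3)^2*(t - 4)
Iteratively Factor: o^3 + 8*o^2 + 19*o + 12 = (o + 1)*(o^2 + 7*o + 12) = (o + 1)*(o + 4)*(o + 3)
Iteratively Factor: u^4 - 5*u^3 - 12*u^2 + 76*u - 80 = (u - 2)*(u^3 - 3*u^2 - 18*u + 40) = (u - 2)*(u + 4)*(u^2 - 7*u + 10) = (u - 5)*(u - 2)*(u + 4)*(u - 2)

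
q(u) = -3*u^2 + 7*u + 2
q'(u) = 7 - 6*u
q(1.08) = 6.06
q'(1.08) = 0.52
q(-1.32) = -12.47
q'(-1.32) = 14.92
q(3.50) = -10.25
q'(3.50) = -14.00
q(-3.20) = -51.12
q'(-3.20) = 26.20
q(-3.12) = -49.04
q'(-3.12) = 25.72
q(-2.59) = -36.25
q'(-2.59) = 22.54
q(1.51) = 5.73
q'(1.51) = -2.06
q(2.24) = 2.63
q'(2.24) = -6.44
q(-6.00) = -148.00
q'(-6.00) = 43.00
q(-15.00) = -778.00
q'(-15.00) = 97.00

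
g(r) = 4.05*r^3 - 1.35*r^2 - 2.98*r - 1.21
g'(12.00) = 1714.22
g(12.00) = 6767.03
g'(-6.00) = 450.62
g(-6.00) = -906.73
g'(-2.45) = 76.57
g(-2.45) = -61.57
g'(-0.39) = -0.08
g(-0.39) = -0.49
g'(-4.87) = 298.33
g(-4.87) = -486.50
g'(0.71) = 1.23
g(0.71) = -2.56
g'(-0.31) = -0.98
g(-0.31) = -0.54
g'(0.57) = -0.57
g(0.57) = -2.60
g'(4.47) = 227.72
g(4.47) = 320.22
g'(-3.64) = 167.83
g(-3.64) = -203.58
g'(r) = 12.15*r^2 - 2.7*r - 2.98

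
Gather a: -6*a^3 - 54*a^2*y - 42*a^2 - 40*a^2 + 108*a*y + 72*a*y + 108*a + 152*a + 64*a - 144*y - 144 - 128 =-6*a^3 + a^2*(-54*y - 82) + a*(180*y + 324) - 144*y - 272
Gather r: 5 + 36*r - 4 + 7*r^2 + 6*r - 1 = 7*r^2 + 42*r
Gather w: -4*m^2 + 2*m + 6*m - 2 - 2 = -4*m^2 + 8*m - 4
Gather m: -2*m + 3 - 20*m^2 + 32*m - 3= -20*m^2 + 30*m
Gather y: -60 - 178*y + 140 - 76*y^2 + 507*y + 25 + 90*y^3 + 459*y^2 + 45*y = 90*y^3 + 383*y^2 + 374*y + 105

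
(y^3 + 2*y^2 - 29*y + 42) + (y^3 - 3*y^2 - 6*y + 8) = 2*y^3 - y^2 - 35*y + 50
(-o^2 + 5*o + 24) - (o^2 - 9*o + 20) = -2*o^2 + 14*o + 4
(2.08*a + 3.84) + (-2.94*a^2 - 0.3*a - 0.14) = -2.94*a^2 + 1.78*a + 3.7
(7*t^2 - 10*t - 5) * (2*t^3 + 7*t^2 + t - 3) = 14*t^5 + 29*t^4 - 73*t^3 - 66*t^2 + 25*t + 15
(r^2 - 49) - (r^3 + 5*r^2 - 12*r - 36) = -r^3 - 4*r^2 + 12*r - 13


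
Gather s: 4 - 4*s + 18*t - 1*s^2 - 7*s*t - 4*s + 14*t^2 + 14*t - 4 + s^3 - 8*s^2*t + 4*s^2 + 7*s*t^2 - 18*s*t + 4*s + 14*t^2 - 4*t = s^3 + s^2*(3 - 8*t) + s*(7*t^2 - 25*t - 4) + 28*t^2 + 28*t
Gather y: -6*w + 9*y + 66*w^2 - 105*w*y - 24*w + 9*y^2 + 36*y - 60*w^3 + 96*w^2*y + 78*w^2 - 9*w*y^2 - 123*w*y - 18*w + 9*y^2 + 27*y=-60*w^3 + 144*w^2 - 48*w + y^2*(18 - 9*w) + y*(96*w^2 - 228*w + 72)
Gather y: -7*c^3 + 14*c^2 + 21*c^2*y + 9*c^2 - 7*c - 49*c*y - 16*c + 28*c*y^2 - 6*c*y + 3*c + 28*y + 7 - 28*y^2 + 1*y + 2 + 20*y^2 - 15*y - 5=-7*c^3 + 23*c^2 - 20*c + y^2*(28*c - 8) + y*(21*c^2 - 55*c + 14) + 4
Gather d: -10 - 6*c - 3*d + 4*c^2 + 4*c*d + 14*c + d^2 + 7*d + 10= 4*c^2 + 8*c + d^2 + d*(4*c + 4)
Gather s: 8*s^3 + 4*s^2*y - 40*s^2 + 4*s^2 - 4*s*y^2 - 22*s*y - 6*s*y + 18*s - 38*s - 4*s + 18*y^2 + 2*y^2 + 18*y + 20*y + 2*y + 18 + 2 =8*s^3 + s^2*(4*y - 36) + s*(-4*y^2 - 28*y - 24) + 20*y^2 + 40*y + 20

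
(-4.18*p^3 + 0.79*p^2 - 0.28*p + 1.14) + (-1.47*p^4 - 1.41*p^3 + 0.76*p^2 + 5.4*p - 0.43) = -1.47*p^4 - 5.59*p^3 + 1.55*p^2 + 5.12*p + 0.71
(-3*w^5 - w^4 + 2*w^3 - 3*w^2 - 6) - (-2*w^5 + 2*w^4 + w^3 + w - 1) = -w^5 - 3*w^4 + w^3 - 3*w^2 - w - 5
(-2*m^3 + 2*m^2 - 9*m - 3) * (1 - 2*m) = 4*m^4 - 6*m^3 + 20*m^2 - 3*m - 3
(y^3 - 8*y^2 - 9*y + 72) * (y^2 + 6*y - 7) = y^5 - 2*y^4 - 64*y^3 + 74*y^2 + 495*y - 504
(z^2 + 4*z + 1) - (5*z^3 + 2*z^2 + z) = -5*z^3 - z^2 + 3*z + 1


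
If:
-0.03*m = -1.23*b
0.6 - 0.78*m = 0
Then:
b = 0.02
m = 0.77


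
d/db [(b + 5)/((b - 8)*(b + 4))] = (-b^2 - 10*b - 12)/(b^4 - 8*b^3 - 48*b^2 + 256*b + 1024)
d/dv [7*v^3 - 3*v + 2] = 21*v^2 - 3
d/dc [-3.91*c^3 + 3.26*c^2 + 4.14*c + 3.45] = -11.73*c^2 + 6.52*c + 4.14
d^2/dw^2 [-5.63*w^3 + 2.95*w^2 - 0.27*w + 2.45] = 5.9 - 33.78*w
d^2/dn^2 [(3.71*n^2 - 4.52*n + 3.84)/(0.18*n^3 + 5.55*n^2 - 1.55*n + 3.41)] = (0.240408*n^6 - 0.878688000000011*n^5 - 19.3893479999999*n^4 - 187.648422*n^3 + 315.272322*n^2 + 300.916008*n - 88.397058)/(0.005832*n^9 + 0.53946*n^8 + 16.48269*n^7 + 161.994627*n^6 - 121.494735*n^5 + 349.40286*n^4 - 173.451851*n^3 + 218.18544*n^2 - 54.070665*n + 39.651821)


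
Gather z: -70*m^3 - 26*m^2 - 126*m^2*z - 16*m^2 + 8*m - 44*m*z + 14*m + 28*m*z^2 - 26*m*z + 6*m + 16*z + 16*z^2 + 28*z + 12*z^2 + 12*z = -70*m^3 - 42*m^2 + 28*m + z^2*(28*m + 28) + z*(-126*m^2 - 70*m + 56)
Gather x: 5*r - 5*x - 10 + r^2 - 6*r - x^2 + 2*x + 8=r^2 - r - x^2 - 3*x - 2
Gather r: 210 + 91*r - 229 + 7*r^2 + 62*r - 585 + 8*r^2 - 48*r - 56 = 15*r^2 + 105*r - 660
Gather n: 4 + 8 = 12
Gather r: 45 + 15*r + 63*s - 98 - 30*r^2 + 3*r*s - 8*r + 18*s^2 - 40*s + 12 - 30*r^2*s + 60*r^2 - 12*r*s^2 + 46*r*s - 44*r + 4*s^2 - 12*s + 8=r^2*(30 - 30*s) + r*(-12*s^2 + 49*s - 37) + 22*s^2 + 11*s - 33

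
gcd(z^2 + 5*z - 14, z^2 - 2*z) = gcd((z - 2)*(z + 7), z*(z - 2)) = z - 2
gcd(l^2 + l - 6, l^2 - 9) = l + 3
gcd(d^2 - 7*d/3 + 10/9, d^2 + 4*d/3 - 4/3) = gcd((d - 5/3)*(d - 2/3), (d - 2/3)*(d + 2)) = d - 2/3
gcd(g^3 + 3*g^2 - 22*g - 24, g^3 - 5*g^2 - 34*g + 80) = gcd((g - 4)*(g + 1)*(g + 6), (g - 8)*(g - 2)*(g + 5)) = 1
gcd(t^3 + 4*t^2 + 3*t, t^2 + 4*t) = t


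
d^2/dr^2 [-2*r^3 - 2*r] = -12*r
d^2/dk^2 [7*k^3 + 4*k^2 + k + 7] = 42*k + 8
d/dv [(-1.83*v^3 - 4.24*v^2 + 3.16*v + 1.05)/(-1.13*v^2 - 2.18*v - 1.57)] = (2.0679*v^4 + 7.9788*v^3 + 21.4333*v^2 + 15.6866*v - 2.6722)/(1.2769*v^4 + 4.9268*v^3 + 8.3006*v^2 + 6.8452*v + 2.4649)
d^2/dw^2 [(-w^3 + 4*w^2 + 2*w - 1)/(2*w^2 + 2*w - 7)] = 2*(-26*w^3 + 198*w^2 - 75*w + 206)/(8*w^6 + 24*w^5 - 60*w^4 - 160*w^3 + 210*w^2 + 294*w - 343)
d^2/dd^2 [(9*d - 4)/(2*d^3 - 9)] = 24*d*(d^3*(27*d - 12) + (2 - 9*d)*(2*d^3 - 9))/(2*d^3 - 9)^3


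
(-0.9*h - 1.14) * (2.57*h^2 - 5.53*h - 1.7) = -2.313*h^3 + 2.0472*h^2 + 7.8342*h + 1.938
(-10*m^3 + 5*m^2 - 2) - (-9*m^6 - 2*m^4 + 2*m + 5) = 9*m^6 + 2*m^4 - 10*m^3 + 5*m^2 - 2*m - 7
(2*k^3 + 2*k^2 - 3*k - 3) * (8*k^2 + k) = 16*k^5 + 18*k^4 - 22*k^3 - 27*k^2 - 3*k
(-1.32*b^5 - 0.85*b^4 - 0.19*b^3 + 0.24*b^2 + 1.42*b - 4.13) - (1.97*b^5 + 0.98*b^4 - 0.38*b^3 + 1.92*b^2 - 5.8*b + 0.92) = -3.29*b^5 - 1.83*b^4 + 0.19*b^3 - 1.68*b^2 + 7.22*b - 5.05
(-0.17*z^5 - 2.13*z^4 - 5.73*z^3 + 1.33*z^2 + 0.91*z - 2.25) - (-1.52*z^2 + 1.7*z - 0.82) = -0.17*z^5 - 2.13*z^4 - 5.73*z^3 + 2.85*z^2 - 0.79*z - 1.43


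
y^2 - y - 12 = (y - 4)*(y + 3)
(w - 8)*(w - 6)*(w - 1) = w^3 - 15*w^2 + 62*w - 48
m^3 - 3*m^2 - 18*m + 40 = (m - 5)*(m - 2)*(m + 4)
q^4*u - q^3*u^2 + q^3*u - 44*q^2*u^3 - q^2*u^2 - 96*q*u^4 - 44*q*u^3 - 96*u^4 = (q - 8*u)*(q + 3*u)*(q + 4*u)*(q*u + u)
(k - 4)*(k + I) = k^2 - 4*k + I*k - 4*I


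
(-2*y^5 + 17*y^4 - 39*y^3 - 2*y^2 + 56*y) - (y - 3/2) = -2*y^5 + 17*y^4 - 39*y^3 - 2*y^2 + 55*y + 3/2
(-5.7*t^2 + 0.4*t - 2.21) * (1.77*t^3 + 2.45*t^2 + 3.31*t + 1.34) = -10.089*t^5 - 13.257*t^4 - 21.7987*t^3 - 11.7285*t^2 - 6.7791*t - 2.9614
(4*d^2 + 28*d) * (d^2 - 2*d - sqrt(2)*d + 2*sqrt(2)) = 4*d^4 - 4*sqrt(2)*d^3 + 20*d^3 - 56*d^2 - 20*sqrt(2)*d^2 + 56*sqrt(2)*d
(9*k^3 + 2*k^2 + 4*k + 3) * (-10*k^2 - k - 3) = -90*k^5 - 29*k^4 - 69*k^3 - 40*k^2 - 15*k - 9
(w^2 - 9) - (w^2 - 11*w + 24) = 11*w - 33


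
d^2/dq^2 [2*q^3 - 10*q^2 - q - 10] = 12*q - 20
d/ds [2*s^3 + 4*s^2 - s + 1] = 6*s^2 + 8*s - 1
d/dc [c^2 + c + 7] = 2*c + 1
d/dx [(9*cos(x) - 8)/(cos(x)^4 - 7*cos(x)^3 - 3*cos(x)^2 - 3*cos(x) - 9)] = 16*(27*cos(x)^4 - 158*cos(x)^3 + 141*cos(x)^2 + 48*cos(x) + 105)*sin(x)/(-4*sin(x)^4 - 4*sin(x)^2 + 33*cos(x) + 7*cos(3*x) + 44)^2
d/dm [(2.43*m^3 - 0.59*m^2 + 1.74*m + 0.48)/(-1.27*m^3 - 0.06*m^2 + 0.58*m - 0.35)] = (-1.77635683940025e-15*m^5 - 0.8951*m^4 + 7.2384*m^3 - 0.9605*m^2 + 0.4706*m - 0.8874)/(1.6129*m^6 + 0.1524*m^5 - 1.4696*m^4 + 0.8194*m^3 + 0.3784*m^2 - 0.406*m + 0.1225)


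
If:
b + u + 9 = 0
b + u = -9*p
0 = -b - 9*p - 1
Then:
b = -10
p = 1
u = 1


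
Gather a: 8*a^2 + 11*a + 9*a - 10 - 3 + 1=8*a^2 + 20*a - 12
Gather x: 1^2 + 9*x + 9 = 9*x + 10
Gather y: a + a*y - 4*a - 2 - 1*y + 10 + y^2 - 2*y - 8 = -3*a + y^2 + y*(a - 3)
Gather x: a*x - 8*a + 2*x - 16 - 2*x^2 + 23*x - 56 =-8*a - 2*x^2 + x*(a + 25) - 72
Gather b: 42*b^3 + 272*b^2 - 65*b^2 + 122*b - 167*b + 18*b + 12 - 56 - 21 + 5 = 42*b^3 + 207*b^2 - 27*b - 60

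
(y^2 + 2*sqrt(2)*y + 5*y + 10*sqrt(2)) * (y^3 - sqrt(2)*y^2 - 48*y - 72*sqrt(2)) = y^5 + sqrt(2)*y^4 + 5*y^4 - 52*y^3 + 5*sqrt(2)*y^3 - 260*y^2 - 168*sqrt(2)*y^2 - 840*sqrt(2)*y - 288*y - 1440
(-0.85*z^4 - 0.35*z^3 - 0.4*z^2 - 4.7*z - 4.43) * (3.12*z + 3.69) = -2.652*z^5 - 4.2285*z^4 - 2.5395*z^3 - 16.14*z^2 - 31.1646*z - 16.3467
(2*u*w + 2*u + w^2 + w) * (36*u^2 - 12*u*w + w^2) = 72*u^3*w + 72*u^3 + 12*u^2*w^2 + 12*u^2*w - 10*u*w^3 - 10*u*w^2 + w^4 + w^3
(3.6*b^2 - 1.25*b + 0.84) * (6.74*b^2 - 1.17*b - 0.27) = 24.264*b^4 - 12.637*b^3 + 6.1521*b^2 - 0.6453*b - 0.2268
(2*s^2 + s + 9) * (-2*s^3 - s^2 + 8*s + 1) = -4*s^5 - 4*s^4 - 3*s^3 + s^2 + 73*s + 9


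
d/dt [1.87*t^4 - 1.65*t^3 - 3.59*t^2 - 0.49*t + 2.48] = 7.48*t^3 - 4.95*t^2 - 7.18*t - 0.49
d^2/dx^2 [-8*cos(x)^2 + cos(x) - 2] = -cos(x) + 16*cos(2*x)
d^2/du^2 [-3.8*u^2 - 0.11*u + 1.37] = -7.60000000000000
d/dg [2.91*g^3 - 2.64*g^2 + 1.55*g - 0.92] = 8.73*g^2 - 5.28*g + 1.55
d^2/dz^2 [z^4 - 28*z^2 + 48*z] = 12*z^2 - 56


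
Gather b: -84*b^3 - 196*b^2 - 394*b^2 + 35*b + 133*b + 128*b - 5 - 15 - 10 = -84*b^3 - 590*b^2 + 296*b - 30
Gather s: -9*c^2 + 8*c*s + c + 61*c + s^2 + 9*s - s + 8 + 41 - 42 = -9*c^2 + 62*c + s^2 + s*(8*c + 8) + 7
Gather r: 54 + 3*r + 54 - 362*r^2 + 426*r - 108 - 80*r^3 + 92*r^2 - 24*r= -80*r^3 - 270*r^2 + 405*r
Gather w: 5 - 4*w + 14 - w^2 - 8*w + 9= -w^2 - 12*w + 28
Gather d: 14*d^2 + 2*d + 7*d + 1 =14*d^2 + 9*d + 1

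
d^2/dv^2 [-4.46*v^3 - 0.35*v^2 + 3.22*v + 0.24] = -26.76*v - 0.7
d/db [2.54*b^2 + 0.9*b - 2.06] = 5.08*b + 0.9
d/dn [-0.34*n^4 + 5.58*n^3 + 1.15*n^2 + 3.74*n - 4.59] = -1.36*n^3 + 16.74*n^2 + 2.3*n + 3.74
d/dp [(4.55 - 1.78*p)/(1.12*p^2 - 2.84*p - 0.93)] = (1.9936*p^2 - 10.192*p + 14.5774)/(1.2544*p^4 - 6.3616*p^3 + 5.9824*p^2 + 5.2824*p + 0.8649)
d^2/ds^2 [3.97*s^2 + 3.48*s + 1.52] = 7.94000000000000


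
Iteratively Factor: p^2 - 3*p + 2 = (p - 2)*(p - 1)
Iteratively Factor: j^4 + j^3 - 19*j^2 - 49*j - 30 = (j + 3)*(j^3 - 2*j^2 - 13*j - 10) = (j + 1)*(j + 3)*(j^2 - 3*j - 10) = (j + 1)*(j + 2)*(j + 3)*(j - 5)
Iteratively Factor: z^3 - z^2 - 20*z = (z)*(z^2 - z - 20) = z*(z + 4)*(z - 5)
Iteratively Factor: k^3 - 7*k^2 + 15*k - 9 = (k - 3)*(k^2 - 4*k + 3) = (k - 3)^2*(k - 1)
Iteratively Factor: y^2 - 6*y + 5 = (y - 5)*(y - 1)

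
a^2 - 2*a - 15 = (a - 5)*(a + 3)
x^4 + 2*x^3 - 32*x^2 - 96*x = x*(x - 6)*(x + 4)^2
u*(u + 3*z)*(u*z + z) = u^3*z + 3*u^2*z^2 + u^2*z + 3*u*z^2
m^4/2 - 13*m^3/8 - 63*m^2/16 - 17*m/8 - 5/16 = (m/2 + 1/4)*(m - 5)*(m + 1/4)*(m + 1)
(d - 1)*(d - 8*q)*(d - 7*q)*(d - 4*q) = d^4 - 19*d^3*q - d^3 + 116*d^2*q^2 + 19*d^2*q - 224*d*q^3 - 116*d*q^2 + 224*q^3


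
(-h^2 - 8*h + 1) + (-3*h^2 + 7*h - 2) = -4*h^2 - h - 1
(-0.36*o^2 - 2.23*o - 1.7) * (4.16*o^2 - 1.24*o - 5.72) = -1.4976*o^4 - 8.8304*o^3 - 2.2476*o^2 + 14.8636*o + 9.724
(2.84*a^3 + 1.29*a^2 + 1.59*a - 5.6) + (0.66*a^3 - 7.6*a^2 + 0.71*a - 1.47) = 3.5*a^3 - 6.31*a^2 + 2.3*a - 7.07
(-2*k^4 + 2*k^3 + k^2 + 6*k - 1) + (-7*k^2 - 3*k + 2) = -2*k^4 + 2*k^3 - 6*k^2 + 3*k + 1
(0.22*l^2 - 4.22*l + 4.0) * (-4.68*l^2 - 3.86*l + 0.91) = -1.0296*l^4 + 18.9004*l^3 - 2.2306*l^2 - 19.2802*l + 3.64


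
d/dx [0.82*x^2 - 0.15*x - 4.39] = 1.64*x - 0.15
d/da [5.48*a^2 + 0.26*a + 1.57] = 10.96*a + 0.26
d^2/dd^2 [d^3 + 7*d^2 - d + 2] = 6*d + 14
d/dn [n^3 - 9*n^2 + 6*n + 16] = 3*n^2 - 18*n + 6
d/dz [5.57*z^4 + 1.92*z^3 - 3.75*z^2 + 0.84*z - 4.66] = 22.28*z^3 + 5.76*z^2 - 7.5*z + 0.84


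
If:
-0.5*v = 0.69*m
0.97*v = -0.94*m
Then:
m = 0.00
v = 0.00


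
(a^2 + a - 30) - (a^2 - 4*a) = 5*a - 30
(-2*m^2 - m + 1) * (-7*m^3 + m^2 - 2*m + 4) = 14*m^5 + 5*m^4 - 4*m^3 - 5*m^2 - 6*m + 4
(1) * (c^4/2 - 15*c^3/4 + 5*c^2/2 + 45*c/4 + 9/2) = c^4/2 - 15*c^3/4 + 5*c^2/2 + 45*c/4 + 9/2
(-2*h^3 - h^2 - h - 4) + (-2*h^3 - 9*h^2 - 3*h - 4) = -4*h^3 - 10*h^2 - 4*h - 8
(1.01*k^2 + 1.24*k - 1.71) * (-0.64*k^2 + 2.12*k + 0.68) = -0.6464*k^4 + 1.3476*k^3 + 4.41*k^2 - 2.782*k - 1.1628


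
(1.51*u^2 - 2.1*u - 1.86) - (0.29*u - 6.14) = 1.51*u^2 - 2.39*u + 4.28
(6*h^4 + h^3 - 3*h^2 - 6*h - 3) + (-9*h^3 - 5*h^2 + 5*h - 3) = 6*h^4 - 8*h^3 - 8*h^2 - h - 6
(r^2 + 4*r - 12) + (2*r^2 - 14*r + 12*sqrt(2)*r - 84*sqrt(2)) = 3*r^2 - 10*r + 12*sqrt(2)*r - 84*sqrt(2) - 12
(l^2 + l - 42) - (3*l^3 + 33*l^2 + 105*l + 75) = -3*l^3 - 32*l^2 - 104*l - 117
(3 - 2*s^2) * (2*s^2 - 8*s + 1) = -4*s^4 + 16*s^3 + 4*s^2 - 24*s + 3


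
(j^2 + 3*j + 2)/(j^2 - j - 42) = (j^2 + 3*j + 2)/(j^2 - j - 42)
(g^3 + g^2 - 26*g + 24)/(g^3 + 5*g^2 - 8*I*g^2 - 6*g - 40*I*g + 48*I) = (g - 4)/(g - 8*I)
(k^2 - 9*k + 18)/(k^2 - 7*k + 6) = (k - 3)/(k - 1)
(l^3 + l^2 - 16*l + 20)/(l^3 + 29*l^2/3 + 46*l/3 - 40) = 3*(l^2 - 4*l + 4)/(3*l^2 + 14*l - 24)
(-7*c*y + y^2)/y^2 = (-7*c + y)/y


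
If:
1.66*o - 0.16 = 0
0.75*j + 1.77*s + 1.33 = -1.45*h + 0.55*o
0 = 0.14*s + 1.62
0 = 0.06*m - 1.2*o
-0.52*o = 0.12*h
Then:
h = -0.42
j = 26.41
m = 1.93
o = 0.10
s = -11.57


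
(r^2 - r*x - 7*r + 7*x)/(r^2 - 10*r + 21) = (r - x)/(r - 3)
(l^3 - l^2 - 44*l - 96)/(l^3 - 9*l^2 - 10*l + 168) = (l^2 - 5*l - 24)/(l^2 - 13*l + 42)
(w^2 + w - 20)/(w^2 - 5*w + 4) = (w + 5)/(w - 1)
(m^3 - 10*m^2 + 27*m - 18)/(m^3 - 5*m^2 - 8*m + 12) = (m - 3)/(m + 2)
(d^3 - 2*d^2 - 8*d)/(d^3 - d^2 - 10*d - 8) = d/(d + 1)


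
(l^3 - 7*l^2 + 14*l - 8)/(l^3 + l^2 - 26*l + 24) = (l - 2)/(l + 6)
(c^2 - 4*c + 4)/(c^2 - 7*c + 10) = (c - 2)/(c - 5)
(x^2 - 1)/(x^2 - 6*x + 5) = (x + 1)/(x - 5)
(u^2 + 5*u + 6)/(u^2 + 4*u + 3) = (u + 2)/(u + 1)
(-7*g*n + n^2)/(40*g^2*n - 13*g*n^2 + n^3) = (-7*g + n)/(40*g^2 - 13*g*n + n^2)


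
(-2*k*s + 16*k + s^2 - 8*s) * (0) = 0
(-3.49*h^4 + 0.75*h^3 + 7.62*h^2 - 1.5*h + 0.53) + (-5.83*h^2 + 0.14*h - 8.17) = -3.49*h^4 + 0.75*h^3 + 1.79*h^2 - 1.36*h - 7.64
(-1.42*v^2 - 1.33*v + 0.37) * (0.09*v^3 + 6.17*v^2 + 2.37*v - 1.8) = -0.1278*v^5 - 8.8811*v^4 - 11.5382*v^3 + 1.6868*v^2 + 3.2709*v - 0.666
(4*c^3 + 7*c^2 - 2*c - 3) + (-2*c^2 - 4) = 4*c^3 + 5*c^2 - 2*c - 7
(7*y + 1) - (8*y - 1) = 2 - y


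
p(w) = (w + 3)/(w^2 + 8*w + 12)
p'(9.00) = -0.00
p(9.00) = 0.07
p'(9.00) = -0.00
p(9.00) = 0.07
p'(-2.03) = -277.83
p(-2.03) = -8.14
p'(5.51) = -0.01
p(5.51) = 0.10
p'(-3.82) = -0.23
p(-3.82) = 0.21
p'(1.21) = -0.04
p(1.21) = 0.18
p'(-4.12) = -0.27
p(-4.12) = 0.28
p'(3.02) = -0.02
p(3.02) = 0.13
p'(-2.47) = -1.19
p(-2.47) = -0.32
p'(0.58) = -0.05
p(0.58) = 0.21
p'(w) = (-2*w - 8)*(w + 3)/(w^2 + 8*w + 12)^2 + 1/(w^2 + 8*w + 12)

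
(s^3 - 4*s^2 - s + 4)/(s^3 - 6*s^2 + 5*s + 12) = (s - 1)/(s - 3)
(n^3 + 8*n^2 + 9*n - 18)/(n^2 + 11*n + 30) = (n^2 + 2*n - 3)/(n + 5)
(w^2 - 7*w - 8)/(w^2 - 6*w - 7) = (w - 8)/(w - 7)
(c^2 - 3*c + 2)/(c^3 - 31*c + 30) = (c - 2)/(c^2 + c - 30)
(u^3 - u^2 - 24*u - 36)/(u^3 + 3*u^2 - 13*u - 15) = (u^3 - u^2 - 24*u - 36)/(u^3 + 3*u^2 - 13*u - 15)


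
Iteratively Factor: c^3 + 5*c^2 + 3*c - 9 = (c + 3)*(c^2 + 2*c - 3) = (c - 1)*(c + 3)*(c + 3)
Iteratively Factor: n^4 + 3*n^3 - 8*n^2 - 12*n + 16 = (n - 2)*(n^3 + 5*n^2 + 2*n - 8) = (n - 2)*(n + 4)*(n^2 + n - 2) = (n - 2)*(n + 2)*(n + 4)*(n - 1)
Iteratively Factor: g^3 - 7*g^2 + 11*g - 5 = (g - 5)*(g^2 - 2*g + 1) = (g - 5)*(g - 1)*(g - 1)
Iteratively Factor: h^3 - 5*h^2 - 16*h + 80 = (h - 5)*(h^2 - 16) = (h - 5)*(h + 4)*(h - 4)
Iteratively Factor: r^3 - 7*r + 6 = (r - 2)*(r^2 + 2*r - 3) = (r - 2)*(r - 1)*(r + 3)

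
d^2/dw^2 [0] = 0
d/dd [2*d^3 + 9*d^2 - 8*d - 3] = 6*d^2 + 18*d - 8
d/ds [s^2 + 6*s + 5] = 2*s + 6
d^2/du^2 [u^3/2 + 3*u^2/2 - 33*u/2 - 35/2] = 3*u + 3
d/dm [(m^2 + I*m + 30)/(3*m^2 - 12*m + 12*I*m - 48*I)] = (m^2*(-4 + 3*I) + m*(-60 - 32*I) + 136 - 120*I)/(3*m^4 + m^3*(-24 + 24*I) - 192*I*m^2 + m*(384 + 384*I) - 768)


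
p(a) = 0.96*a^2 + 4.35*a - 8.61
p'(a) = 1.92*a + 4.35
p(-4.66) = -8.03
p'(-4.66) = -4.60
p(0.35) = -6.97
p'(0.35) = 5.02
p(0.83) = -4.34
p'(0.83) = 5.94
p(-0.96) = -11.90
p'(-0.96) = 2.51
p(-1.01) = -12.02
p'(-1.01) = 2.41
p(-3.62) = -11.78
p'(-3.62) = -2.60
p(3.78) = 21.55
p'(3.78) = 11.61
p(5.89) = 50.32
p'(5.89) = 15.66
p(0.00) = -8.61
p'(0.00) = 4.35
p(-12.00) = 77.43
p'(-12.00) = -18.69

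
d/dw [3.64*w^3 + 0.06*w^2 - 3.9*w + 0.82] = 10.92*w^2 + 0.12*w - 3.9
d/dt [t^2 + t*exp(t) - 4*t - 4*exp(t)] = t*exp(t) + 2*t - 3*exp(t) - 4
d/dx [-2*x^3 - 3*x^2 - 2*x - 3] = -6*x^2 - 6*x - 2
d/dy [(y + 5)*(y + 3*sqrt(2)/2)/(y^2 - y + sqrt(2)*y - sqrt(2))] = (-12*y^2 - sqrt(2)*y^2 - 34*sqrt(2)*y - 36 + 5*sqrt(2))/(2*(y^4 - 2*y^3 + 2*sqrt(2)*y^3 - 4*sqrt(2)*y^2 + 3*y^2 - 4*y + 2*sqrt(2)*y + 2))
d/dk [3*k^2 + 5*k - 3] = 6*k + 5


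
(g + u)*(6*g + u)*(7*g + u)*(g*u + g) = 42*g^4*u + 42*g^4 + 55*g^3*u^2 + 55*g^3*u + 14*g^2*u^3 + 14*g^2*u^2 + g*u^4 + g*u^3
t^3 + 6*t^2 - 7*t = t*(t - 1)*(t + 7)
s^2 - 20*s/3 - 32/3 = (s - 8)*(s + 4/3)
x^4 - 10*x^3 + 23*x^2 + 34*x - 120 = (x - 5)*(x - 4)*(x - 3)*(x + 2)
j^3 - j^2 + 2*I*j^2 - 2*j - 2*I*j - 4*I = (j - 2)*(j + 1)*(j + 2*I)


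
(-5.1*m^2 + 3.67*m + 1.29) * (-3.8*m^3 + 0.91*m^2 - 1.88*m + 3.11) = 19.38*m^5 - 18.587*m^4 + 8.0257*m^3 - 21.5867*m^2 + 8.9885*m + 4.0119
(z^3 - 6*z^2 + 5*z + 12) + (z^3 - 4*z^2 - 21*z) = 2*z^3 - 10*z^2 - 16*z + 12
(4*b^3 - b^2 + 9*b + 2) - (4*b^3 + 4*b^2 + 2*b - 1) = -5*b^2 + 7*b + 3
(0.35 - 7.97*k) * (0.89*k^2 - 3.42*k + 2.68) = -7.0933*k^3 + 27.5689*k^2 - 22.5566*k + 0.938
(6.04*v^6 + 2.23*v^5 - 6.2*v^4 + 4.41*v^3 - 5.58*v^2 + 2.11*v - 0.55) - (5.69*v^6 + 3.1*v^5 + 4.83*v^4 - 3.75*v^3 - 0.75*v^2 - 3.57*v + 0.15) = 0.35*v^6 - 0.87*v^5 - 11.03*v^4 + 8.16*v^3 - 4.83*v^2 + 5.68*v - 0.7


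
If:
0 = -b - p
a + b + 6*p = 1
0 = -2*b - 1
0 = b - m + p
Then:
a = -3/2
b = -1/2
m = 0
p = 1/2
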